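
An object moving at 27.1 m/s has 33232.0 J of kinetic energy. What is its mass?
KE = ½mv² → m = 2KE/v² = 2×33232.0/27.1² = 90.5 kg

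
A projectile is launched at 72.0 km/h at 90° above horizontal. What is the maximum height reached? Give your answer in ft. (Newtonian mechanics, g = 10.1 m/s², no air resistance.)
H = v₀²sin²(θ)/(2g) (with unit conversion) = 64.97 ft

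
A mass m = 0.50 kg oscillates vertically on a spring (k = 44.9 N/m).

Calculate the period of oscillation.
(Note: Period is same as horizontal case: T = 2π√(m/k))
T = 2π√(m/k) = 2π√(0.5/44.9) = 0.663 s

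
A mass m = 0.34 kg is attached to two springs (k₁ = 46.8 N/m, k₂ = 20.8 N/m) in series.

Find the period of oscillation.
k_eq = k₁k₂/(k₁+k₂) = 14.4 N/m
T = 2π√(m/k_eq) = 2π√(0.34/14.4) = 0.9655 s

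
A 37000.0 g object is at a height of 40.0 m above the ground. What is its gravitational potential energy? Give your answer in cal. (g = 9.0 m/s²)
PE = mgh = 37 kg × 9.0 m/s² × 40 m = 1.332e+04 J = 3184.0 cal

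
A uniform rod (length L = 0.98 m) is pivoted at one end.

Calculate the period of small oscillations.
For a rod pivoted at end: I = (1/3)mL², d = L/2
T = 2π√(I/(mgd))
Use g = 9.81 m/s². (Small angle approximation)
I/m = (1/3)L² = 0.3201 m²; d = L/2 = 0.49 m
T = 2π√(I/(mgd)) = 2π√(0.3201/(9.81×0.49)) = 1.621 s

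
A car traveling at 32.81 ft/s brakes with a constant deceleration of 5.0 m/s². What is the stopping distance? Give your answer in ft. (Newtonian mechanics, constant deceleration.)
d = v₀² / (2a) (with unit conversion) = 32.81 ft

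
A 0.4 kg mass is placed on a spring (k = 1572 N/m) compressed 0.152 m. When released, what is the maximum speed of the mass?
½kx² = ½mv² → v = x√(k/m) = 0.152×√(1572/0.4) = 9.529 m/s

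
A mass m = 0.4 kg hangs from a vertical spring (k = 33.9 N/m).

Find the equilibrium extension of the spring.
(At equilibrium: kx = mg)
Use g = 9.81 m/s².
x_eq = mg/k = 0.4×9.81/33.9 = 0.1158 m = 11.58 cm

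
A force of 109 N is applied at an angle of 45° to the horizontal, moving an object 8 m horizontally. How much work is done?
W = Fd cosθ = 109×8×cos(45°) = 616.6 J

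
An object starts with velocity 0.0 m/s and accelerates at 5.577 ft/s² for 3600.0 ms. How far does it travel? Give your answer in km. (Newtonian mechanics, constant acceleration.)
d = v₀t + ½at² (with unit conversion) = 0.01102 km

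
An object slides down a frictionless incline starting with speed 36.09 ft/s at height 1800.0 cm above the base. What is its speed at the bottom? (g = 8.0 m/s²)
½mv₀² + mgh = ½mv² → v = √(v₀² + 2gh) = √(11² + 2×8.0×18) = 20.22 m/s = 66.35 ft/s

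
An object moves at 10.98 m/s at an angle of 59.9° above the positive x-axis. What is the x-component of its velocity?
vₓ = v cos(θ) = 10.98 × cos(59.9°) = 5.51 m/s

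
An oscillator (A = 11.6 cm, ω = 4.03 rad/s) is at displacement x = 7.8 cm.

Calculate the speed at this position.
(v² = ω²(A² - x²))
v = ω√(A² − x²) = 4.03×√(0.116² − 0.078²) = 0.346 m/s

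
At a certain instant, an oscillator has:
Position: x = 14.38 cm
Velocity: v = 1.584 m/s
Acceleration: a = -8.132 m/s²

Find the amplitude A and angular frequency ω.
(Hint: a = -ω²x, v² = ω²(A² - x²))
a = −ω²x → ω = √(|a|/x) = √(8.132/0.1438) = 7.52 rad/s
v² = ω²(A² − x²) → A = √(x² + v²/ω²) = √(0.1438² + 1.584²/7.52²) = 0.255 m = 25.5 cm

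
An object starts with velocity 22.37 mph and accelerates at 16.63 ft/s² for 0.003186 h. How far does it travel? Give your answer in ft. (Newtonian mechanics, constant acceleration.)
d = v₀t + ½at² (with unit conversion) = 1470.0 ft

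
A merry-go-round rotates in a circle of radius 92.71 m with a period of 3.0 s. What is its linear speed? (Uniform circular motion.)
v = 2πr/T = 2π×92.71/3.0 = 194.17 m/s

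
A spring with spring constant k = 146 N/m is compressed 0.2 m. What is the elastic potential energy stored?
PE = ½kx² = ½×146×0.2² = 2.92 J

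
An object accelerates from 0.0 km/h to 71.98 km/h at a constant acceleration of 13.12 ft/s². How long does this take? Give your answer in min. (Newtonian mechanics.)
t = (v - v₀)/a (with unit conversion) = 0.08333 min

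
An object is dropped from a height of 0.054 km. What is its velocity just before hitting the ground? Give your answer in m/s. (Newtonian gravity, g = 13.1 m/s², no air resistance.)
v = √(2gh) (with unit conversion) = 37.61 m/s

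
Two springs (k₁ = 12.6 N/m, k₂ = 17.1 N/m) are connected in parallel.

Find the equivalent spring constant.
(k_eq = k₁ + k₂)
k_eq = k₁ + k₂ = 12.6 + 17.1 = 29.7 N/m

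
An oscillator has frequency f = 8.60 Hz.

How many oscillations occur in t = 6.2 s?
n = f×t = 8.6×6.2 = 53.32 oscillations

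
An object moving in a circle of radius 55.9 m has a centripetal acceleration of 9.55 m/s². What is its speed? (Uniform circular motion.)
v = √(a_c × r) = √(9.55 × 55.9) = 23.11 m/s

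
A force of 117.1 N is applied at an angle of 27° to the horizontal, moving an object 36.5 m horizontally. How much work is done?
W = Fd cosθ = 117.1×36.5×cos(27°) = 3808.3 J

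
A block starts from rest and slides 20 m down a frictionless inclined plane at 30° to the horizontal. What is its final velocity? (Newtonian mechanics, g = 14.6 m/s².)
a = g sin(θ) = 14.6 × sin(30°) = 7.3 m/s²
v = √(2ad) = √(2 × 7.3 × 20) = 17.09 m/s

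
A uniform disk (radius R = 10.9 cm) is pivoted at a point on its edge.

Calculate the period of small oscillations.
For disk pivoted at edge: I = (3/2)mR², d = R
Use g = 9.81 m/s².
I/m = (3/2)R² = 0.01782 m²; d = R = 0.109 m
T = 2π√((3/2)R²/(gR)) = 2π√(3R/(2g)) = 0.8112 s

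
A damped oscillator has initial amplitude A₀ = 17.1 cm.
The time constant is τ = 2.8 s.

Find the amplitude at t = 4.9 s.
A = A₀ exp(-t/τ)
A = A₀ exp(−t/τ) = 17.1×exp(−4.9/2.8) = 2.972 cm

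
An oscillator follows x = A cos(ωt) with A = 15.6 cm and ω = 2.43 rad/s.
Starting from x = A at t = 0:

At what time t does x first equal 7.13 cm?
cos(ωt) = x/A = 7.13/15.6 = 0.4571
ωt = arccos(0.4571) = 1.096 rad
t = 1.096/2.43 = 0.4511 s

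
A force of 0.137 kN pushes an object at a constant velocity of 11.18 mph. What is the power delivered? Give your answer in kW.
P = Fv = 137 N × 4.998 m/s = 684.7 W = 0.6847 kW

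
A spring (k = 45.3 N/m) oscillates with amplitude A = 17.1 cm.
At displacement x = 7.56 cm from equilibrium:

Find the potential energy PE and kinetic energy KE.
E_total = ½kA² = ½×45.3×(0.171)² = 0.6623 J
PE = ½kx² = ½×45.3×(0.0756)² = 0.1295 J
KE = E_total − PE = 0.5329 J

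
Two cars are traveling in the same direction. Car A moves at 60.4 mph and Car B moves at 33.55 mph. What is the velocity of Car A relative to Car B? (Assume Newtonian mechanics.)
v_rel = v_A - v_B = 60.4 - 33.55 = 26.85 mph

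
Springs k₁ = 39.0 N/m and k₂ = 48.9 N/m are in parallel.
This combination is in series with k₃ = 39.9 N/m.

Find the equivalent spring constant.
k₁₂ = k₁ + k₂ = 87.9 N/m (parallel)
1/k_eq = 1/k₁₂ + 1/k₃ → k_eq = 27.44 N/m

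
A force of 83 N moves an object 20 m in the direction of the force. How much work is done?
W = Fd = 83×20 = 1660.0 J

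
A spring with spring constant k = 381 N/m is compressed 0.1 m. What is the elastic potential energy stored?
PE = ½kx² = ½×381×0.1² = 1.905 J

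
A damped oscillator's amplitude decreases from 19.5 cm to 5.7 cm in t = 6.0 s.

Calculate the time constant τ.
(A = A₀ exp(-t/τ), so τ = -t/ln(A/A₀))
A/A₀ = 5.7/19.5 = 0.2923; ln(A/A₀) = -1.23
τ = −t/ln(A/A₀) = −6.0/-1.23 = 4.878 s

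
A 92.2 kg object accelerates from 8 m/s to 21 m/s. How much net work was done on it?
W_net = ΔKE = ½m(v₂² − v₁²) = ½×92.2×(21² − 8²) = 17379.7 J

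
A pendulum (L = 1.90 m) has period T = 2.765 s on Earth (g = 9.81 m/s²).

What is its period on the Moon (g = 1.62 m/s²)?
T = 2π√(L/g), so T_moon/T_earth = √(g_earth/g_moon)
T_moon = 2π√(1.9/1.62) = 6.805 s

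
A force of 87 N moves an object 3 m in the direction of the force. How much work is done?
W = Fd = 87×3 = 261.0 J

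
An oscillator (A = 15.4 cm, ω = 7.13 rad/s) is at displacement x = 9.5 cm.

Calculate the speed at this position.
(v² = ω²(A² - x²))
v = ω√(A² − x²) = 7.13×√(0.154² − 0.095²) = 0.8642 m/s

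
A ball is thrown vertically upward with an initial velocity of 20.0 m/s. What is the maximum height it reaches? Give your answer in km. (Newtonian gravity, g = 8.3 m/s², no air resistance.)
h_max = v₀²/(2g) (with unit conversion) = 0.0241 km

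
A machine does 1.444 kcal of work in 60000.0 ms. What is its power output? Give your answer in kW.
P = W/t = 6042 J / 60 s = 100.7 W = 0.1007 kW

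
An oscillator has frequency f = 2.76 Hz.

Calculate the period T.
T = 1/f = 1/2.76 = 0.3623 s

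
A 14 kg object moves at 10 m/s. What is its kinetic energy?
KE = ½mv² = ½×14×10² = 700.0 J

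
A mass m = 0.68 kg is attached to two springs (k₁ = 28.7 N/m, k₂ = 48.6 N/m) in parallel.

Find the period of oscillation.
k_eq = k₁+k₂ = 77.3 N/m
T = 2π√(m/k_eq) = 2π√(0.68/77.3) = 0.5893 s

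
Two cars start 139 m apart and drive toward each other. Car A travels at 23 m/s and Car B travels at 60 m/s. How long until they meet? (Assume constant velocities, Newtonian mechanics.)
Combined speed: v_combined = 23 + 60 = 83 m/s
Time to meet: t = d/83 = 139/83 = 1.67 s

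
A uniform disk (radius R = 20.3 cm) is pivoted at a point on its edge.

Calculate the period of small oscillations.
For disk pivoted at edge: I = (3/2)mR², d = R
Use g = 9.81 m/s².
I/m = (3/2)R² = 0.06181 m²; d = R = 0.203 m
T = 2π√((3/2)R²/(gR)) = 2π√(3R/(2g)) = 1.107 s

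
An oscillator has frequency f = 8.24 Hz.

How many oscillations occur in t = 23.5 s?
n = f×t = 8.24×23.5 = 193.6 oscillations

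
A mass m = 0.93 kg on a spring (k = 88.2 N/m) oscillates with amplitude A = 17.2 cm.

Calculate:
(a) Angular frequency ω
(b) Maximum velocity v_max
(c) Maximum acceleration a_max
ω = √(k/m) = √(88.2/0.93) = 9.739 rad/s
v_max = ωA = 9.739×0.172 = 1.675 m/s
a_max = ω²A = 9.739²×0.172 = 16.31 m/s²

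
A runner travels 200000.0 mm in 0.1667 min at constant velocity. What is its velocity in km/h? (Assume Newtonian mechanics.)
v = d/t (with unit conversion) = 71.99 km/h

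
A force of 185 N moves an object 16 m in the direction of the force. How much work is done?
W = Fd = 185×16 = 2960.0 J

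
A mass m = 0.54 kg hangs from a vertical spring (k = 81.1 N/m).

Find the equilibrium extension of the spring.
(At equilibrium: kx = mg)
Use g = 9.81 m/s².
x_eq = mg/k = 0.54×9.81/81.1 = 0.06532 m = 6.532 cm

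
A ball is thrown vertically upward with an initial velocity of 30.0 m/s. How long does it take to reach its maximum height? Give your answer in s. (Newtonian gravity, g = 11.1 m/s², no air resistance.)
t_up = v₀/g = 2.703 s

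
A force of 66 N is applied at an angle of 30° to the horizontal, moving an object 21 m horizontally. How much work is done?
W = Fd cosθ = 66×21×cos(30°) = 1200.3 J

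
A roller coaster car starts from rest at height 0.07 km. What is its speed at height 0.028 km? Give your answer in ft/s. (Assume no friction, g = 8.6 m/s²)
mgh₁ = ½mv₂² + mgh₂ → v₂ = √(2g(h₁−h₂)) = √(2×8.6×(70−28)) = 26.88 m/s = 88.18 ft/s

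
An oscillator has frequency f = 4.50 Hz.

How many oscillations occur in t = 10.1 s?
n = f×t = 4.5×10.1 = 45.45 oscillations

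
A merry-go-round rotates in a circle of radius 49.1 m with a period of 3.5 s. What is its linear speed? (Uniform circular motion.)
v = 2πr/T = 2π×49.1/3.5 = 88.14 m/s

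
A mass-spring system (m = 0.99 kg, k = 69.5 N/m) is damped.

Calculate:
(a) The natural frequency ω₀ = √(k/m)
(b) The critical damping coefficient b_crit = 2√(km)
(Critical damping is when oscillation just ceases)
ω₀ = √(k/m) = √(69.5/0.99) = 8.379 rad/s
b_crit = 2√(km) = 2√(69.5×0.99) = 16.59 kg/s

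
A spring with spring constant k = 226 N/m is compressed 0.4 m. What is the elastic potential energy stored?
PE = ½kx² = ½×226×0.4² = 18.08 J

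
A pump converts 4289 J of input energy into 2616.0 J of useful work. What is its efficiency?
η = W_out/W_in = 2616.0/4289 = 0.6099 = 60.99%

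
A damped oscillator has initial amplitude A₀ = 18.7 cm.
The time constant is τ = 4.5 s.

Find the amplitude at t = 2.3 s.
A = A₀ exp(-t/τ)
A = A₀ exp(−t/τ) = 18.7×exp(−2.3/4.5) = 11.22 cm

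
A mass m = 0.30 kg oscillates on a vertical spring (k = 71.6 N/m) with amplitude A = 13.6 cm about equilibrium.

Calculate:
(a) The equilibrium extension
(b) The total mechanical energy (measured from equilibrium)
x_eq = mg/k = 0.3×9.81/71.6 = 0.0411 m = 4.11 cm
E = ½kA² = ½×71.6×(0.136)² = 0.6622 J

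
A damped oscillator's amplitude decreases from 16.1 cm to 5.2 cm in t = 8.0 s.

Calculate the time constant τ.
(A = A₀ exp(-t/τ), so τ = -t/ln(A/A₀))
A/A₀ = 5.2/16.1 = 0.323; ln(A/A₀) = -1.13
τ = −t/ln(A/A₀) = −8.0/-1.13 = 7.079 s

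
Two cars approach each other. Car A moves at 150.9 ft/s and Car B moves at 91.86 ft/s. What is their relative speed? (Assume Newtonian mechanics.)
v_rel = v_A + v_B = 150.9 + 91.86 = 242.8 ft/s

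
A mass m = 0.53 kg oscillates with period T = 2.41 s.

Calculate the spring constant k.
T = 2π√(m/k) → k = m(2π/T)² = 0.53×(2π/2.41)² = 3.602 N/m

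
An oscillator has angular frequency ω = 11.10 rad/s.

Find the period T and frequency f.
T = 2π/ω = 2π/11.1 = 0.5661 s; f = ω/2π = 1.767 Hz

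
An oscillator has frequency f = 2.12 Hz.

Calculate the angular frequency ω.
ω = 2πf = 2π×2.12 = 13.32 rad/s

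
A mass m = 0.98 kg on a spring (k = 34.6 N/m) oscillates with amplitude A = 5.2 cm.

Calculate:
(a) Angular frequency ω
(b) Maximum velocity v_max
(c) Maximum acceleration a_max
ω = √(k/m) = √(34.6/0.98) = 5.942 rad/s
v_max = ωA = 5.942×0.052 = 0.309 m/s
a_max = ω²A = 5.942²×0.052 = 1.836 m/s²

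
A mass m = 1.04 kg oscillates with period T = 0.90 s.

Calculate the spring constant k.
T = 2π√(m/k) → k = m(2π/T)² = 1.04×(2π/0.9)² = 50.69 N/m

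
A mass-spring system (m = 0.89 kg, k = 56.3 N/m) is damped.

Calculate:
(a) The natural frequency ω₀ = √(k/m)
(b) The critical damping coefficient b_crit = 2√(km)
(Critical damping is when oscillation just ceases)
ω₀ = √(k/m) = √(56.3/0.89) = 7.954 rad/s
b_crit = 2√(km) = 2√(56.3×0.89) = 14.16 kg/s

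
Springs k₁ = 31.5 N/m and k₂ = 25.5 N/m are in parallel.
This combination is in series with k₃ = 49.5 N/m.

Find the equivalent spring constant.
k₁₂ = k₁ + k₂ = 57 N/m (parallel)
1/k_eq = 1/k₁₂ + 1/k₃ → k_eq = 26.49 N/m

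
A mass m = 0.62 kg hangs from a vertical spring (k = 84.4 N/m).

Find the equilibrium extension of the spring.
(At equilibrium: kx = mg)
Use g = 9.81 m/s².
x_eq = mg/k = 0.62×9.81/84.4 = 0.07206 m = 7.206 cm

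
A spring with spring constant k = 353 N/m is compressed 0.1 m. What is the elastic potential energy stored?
PE = ½kx² = ½×353×0.1² = 1.765 J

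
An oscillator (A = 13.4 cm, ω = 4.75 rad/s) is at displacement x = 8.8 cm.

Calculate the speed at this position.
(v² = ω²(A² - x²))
v = ω√(A² − x²) = 4.75×√(0.134² − 0.088²) = 0.48 m/s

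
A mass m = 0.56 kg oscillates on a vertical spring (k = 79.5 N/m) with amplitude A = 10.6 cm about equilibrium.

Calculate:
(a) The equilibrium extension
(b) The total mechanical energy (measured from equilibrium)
x_eq = mg/k = 0.56×9.81/79.5 = 0.0691 m = 6.91 cm
E = ½kA² = ½×79.5×(0.106)² = 0.4466 J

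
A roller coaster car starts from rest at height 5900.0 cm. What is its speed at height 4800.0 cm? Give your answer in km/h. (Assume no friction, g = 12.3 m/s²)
mgh₁ = ½mv₂² + mgh₂ → v₂ = √(2g(h₁−h₂)) = √(2×12.3×(59−48)) = 16.45 m/s = 59.22 km/h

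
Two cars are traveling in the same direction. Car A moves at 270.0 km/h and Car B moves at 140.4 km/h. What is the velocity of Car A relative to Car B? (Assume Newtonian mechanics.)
v_rel = v_A - v_B = 270.0 - 140.4 = 129.6 km/h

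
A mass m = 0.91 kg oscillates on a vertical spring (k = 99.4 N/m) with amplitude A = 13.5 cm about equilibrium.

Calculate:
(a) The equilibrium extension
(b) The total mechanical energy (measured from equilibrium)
x_eq = mg/k = 0.91×9.81/99.4 = 0.08981 m = 8.981 cm
E = ½kA² = ½×99.4×(0.135)² = 0.9058 J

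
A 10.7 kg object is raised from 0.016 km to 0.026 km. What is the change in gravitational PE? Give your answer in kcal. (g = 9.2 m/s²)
ΔPE = mg(h₂ − h₁) = 10.7 kg × 9.2 m/s² × (26 − 16) m = 984.4 J = 0.2353 kcal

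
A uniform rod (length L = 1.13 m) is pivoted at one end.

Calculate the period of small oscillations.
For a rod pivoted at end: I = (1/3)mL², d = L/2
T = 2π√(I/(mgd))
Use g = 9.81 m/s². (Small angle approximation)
I/m = (1/3)L² = 0.4256 m²; d = L/2 = 0.565 m
T = 2π√(I/(mgd)) = 2π√(0.4256/(9.81×0.565)) = 1.741 s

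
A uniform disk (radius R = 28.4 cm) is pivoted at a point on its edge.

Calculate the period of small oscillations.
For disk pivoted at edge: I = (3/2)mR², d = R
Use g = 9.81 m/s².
I/m = (3/2)R² = 0.121 m²; d = R = 0.284 m
T = 2π√((3/2)R²/(gR)) = 2π√(3R/(2g)) = 1.309 s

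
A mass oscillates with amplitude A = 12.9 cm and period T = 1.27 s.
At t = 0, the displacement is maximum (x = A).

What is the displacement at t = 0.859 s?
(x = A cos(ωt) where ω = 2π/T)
ω = 2π/T = 2π/1.27 = 4.947 rad/s
x = A cos(ωt) = 12.9×cos(4.947×0.859) = -5.757 cm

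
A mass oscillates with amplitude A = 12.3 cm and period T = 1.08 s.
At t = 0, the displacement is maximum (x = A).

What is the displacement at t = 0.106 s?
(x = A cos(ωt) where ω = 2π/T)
ω = 2π/T = 2π/1.08 = 5.818 rad/s
x = A cos(ωt) = 12.3×cos(5.818×0.106) = 10.03 cm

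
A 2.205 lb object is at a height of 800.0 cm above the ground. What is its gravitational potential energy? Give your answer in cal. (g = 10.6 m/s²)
PE = mgh = 1 kg × 10.6 m/s² × 8 m = 84.81 J = 20.27 cal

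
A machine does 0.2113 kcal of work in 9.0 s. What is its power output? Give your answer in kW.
P = W/t = 884.1 J / 9 s = 98.23 W = 0.09823 kW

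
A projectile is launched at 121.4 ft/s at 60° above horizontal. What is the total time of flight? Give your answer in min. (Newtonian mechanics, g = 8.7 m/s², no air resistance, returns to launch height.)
T = 2v₀sin(θ)/g (with unit conversion) = 0.1228 min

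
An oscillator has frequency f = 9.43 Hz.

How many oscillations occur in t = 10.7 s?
n = f×t = 9.43×10.7 = 100.9 oscillations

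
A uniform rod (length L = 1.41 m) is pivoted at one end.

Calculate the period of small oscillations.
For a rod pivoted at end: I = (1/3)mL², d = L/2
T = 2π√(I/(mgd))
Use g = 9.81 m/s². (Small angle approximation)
I/m = (1/3)L² = 0.6627 m²; d = L/2 = 0.705 m
T = 2π√(I/(mgd)) = 2π√(0.6627/(9.81×0.705)) = 1.945 s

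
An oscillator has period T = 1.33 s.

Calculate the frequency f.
f = 1/T = 1/1.33 = 0.7519 Hz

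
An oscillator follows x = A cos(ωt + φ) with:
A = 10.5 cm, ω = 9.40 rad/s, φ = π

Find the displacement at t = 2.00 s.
x = A cos(ωt + φ) = 10.5×cos(9.4×2.0 + π) = -10.49 cm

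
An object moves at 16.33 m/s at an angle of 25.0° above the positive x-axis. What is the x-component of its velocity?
vₓ = v cos(θ) = 16.33 × cos(25.0°) = 14.8 m/s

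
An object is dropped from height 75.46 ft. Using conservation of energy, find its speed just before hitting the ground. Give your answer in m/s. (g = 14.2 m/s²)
mgh = ½mv² → v = √(2gh) = √(2×14.2×23) = 25.56 m/s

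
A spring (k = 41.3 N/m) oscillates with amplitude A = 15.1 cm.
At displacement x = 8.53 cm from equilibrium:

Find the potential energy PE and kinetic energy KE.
E_total = ½kA² = ½×41.3×(0.151)² = 0.4708 J
PE = ½kx² = ½×41.3×(0.0853)² = 0.1503 J
KE = E_total − PE = 0.3206 J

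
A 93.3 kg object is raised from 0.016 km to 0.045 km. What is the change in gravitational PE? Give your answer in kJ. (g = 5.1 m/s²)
ΔPE = mg(h₂ − h₁) = 93.3 kg × 5.1 m/s² × (45 − 16) m = 1.38e+04 J = 13.8 kJ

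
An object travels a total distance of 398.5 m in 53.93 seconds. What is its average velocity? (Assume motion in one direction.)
v_avg = Δd / Δt = 398.5 / 53.93 = 7.39 m/s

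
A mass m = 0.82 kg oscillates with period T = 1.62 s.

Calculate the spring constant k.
T = 2π√(m/k) → k = m(2π/T)² = 0.82×(2π/1.62)² = 12.34 N/m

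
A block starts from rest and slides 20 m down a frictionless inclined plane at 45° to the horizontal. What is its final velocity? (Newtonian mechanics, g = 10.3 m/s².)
a = g sin(θ) = 10.3 × sin(45°) = 7.28 m/s²
v = √(2ad) = √(2 × 7.28 × 20) = 17.07 m/s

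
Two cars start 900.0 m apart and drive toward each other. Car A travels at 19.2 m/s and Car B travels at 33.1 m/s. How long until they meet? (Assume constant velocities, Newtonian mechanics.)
Combined speed: v_combined = 19.2 + 33.1 = 52.3 m/s
Time to meet: t = d/52.3 = 900.0/52.3 = 17.21 s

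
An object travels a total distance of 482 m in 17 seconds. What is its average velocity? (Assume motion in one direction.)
v_avg = Δd / Δt = 482 / 17 = 28.35 m/s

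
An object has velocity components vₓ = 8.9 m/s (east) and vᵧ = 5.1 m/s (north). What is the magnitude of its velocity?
|v| = √(vₓ² + vᵧ²) = √(8.9² + 5.1²) = √(105.22) = 10.26 m/s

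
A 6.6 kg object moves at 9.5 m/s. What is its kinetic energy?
KE = ½mv² = ½×6.6×9.5² = 297.825 J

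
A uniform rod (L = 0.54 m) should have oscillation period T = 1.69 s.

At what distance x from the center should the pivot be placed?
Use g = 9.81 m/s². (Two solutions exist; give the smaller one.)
T = 2π√((L²/12 + x²)/(gx)). Let c = T²g/(4π²) = 0.7097.
x² − cx + L²/12 = 0 → x = (c − √(c² − L²/3))/2 = 0.03607 m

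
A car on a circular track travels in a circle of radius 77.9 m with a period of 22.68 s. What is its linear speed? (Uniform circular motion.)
v = 2πr/T = 2π×77.9/22.68 = 21.58 m/s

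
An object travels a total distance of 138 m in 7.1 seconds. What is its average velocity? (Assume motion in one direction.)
v_avg = Δd / Δt = 138 / 7.1 = 19.44 m/s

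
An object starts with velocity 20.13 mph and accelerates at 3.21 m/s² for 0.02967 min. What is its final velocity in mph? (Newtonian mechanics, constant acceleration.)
v = v₀ + at (with unit conversion) = 32.91 mph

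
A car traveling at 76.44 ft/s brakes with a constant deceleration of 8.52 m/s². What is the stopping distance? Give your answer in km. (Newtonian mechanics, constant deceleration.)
d = v₀² / (2a) (with unit conversion) = 0.03186 km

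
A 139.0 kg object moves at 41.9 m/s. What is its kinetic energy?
KE = ½mv² = ½×139.0×41.9² = 122014.9 J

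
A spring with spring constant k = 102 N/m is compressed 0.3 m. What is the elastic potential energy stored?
PE = ½kx² = ½×102×0.3² = 4.59 J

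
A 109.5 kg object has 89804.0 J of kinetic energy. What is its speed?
KE = ½mv² → v = √(2KE/m) = √(2×89804.0/109.5) = 40.5 m/s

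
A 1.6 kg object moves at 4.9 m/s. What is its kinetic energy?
KE = ½mv² = ½×1.6×4.9² = 19.208 J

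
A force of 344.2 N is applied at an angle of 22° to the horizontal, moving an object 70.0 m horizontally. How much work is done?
W = Fd cosθ = 344.2×70.0×cos(22°) = 22340.0 J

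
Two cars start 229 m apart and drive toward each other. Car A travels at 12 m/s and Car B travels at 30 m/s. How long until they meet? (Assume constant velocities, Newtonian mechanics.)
Combined speed: v_combined = 12 + 30 = 42 m/s
Time to meet: t = d/42 = 229/42 = 5.45 s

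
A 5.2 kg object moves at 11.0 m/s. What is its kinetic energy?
KE = ½mv² = ½×5.2×11.0² = 314.6 J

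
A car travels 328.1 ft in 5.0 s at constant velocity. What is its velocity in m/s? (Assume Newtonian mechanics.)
v = d/t (with unit conversion) = 20.0 m/s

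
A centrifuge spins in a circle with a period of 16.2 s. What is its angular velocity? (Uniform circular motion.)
ω = 2π/T = 2π/16.2 = 0.3879 rad/s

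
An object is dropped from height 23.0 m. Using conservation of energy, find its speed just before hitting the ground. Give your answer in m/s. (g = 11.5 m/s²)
mgh = ½mv² → v = √(2gh) = √(2×11.5×23) = 23 m/s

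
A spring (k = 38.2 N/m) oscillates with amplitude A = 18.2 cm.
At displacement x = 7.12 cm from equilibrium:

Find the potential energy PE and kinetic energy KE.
E_total = ½kA² = ½×38.2×(0.182)² = 0.6327 J
PE = ½kx² = ½×38.2×(0.0712)² = 0.09683 J
KE = E_total − PE = 0.5358 J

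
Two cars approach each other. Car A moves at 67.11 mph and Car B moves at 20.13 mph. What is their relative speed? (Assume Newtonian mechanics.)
v_rel = v_A + v_B = 67.11 + 20.13 = 87.24 mph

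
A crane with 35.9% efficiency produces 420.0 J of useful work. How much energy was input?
W_in = W_out/η = 420.0/0.359 = 1169.9 J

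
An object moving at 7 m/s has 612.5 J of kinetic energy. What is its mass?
KE = ½mv² → m = 2KE/v² = 2×612.5/7² = 25.0 kg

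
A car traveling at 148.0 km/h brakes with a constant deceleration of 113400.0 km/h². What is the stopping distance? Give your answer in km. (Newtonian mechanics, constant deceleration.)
d = v₀² / (2a) (with unit conversion) = 0.09658 km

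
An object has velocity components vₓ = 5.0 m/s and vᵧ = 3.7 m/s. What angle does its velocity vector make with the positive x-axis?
θ = arctan(vᵧ/vₓ) = arctan(3.7/5.0) = 36.5°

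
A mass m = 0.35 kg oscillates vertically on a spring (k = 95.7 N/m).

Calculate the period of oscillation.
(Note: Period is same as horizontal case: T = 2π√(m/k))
T = 2π√(m/k) = 2π√(0.35/95.7) = 0.38 s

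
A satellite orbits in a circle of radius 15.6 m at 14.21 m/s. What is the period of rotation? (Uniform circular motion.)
T = 2πr/v = 2π×15.6/14.21 = 6.9 s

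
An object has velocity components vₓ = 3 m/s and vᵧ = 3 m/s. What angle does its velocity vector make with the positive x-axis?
θ = arctan(vᵧ/vₓ) = arctan(3/3) = 45.0°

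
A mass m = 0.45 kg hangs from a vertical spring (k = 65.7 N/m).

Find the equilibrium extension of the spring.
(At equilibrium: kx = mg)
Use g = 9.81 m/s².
x_eq = mg/k = 0.45×9.81/65.7 = 0.06719 m = 6.719 cm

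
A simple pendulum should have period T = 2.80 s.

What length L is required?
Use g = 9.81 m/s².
T = 2π√(L/g) → L = g(T/2π)² = 9.81×(2.8/2π)² = 1.948 m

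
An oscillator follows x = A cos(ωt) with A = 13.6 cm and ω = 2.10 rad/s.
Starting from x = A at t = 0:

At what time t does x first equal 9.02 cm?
cos(ωt) = x/A = 9.02/13.6 = 0.6632
ωt = arccos(0.6632) = 0.8457 rad
t = 0.8457/2.1 = 0.4027 s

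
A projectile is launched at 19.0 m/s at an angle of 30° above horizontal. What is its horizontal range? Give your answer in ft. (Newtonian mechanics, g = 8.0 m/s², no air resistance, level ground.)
R = v₀² sin(2θ) / g (with unit conversion) = 128.2 ft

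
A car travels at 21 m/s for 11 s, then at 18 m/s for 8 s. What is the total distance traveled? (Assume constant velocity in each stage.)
d₁ = v₁t₁ = 21 × 11 = 231 m
d₂ = v₂t₂ = 18 × 8 = 144 m
d_total = 231 + 144 = 375 m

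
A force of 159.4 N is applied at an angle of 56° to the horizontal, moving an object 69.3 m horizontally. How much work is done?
W = Fd cosθ = 159.4×69.3×cos(56°) = 6177.1 J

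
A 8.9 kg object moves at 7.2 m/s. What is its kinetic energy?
KE = ½mv² = ½×8.9×7.2² = 230.688 J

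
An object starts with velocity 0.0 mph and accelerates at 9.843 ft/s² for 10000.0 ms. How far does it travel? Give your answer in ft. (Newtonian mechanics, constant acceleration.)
d = v₀t + ½at² (with unit conversion) = 492.2 ft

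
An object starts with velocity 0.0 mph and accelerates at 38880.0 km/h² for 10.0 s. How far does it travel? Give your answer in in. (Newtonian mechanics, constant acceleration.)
d = v₀t + ½at² (with unit conversion) = 5906.0 in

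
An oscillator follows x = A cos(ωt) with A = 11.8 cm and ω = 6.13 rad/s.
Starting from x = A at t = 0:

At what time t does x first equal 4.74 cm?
cos(ωt) = x/A = 4.74/11.8 = 0.4017
ωt = arccos(0.4017) = 1.157 rad
t = 1.157/6.13 = 0.1888 s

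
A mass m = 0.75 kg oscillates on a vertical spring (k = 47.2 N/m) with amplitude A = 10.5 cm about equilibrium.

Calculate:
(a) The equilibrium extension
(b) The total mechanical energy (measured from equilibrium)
x_eq = mg/k = 0.75×9.81/47.2 = 0.1559 m = 15.59 cm
E = ½kA² = ½×47.2×(0.105)² = 0.2602 J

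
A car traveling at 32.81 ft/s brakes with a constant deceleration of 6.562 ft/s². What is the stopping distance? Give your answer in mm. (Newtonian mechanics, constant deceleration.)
d = v₀² / (2a) (with unit conversion) = 25000.0 mm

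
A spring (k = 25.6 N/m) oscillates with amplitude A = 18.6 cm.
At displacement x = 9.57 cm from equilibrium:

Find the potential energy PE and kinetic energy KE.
E_total = ½kA² = ½×25.6×(0.186)² = 0.4428 J
PE = ½kx² = ½×25.6×(0.0957)² = 0.1172 J
KE = E_total − PE = 0.3256 J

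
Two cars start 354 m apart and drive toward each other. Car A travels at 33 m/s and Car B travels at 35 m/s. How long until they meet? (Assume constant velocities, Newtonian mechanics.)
Combined speed: v_combined = 33 + 35 = 68 m/s
Time to meet: t = d/68 = 354/68 = 5.21 s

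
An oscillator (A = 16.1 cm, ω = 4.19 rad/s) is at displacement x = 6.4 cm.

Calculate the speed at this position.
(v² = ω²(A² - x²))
v = ω√(A² − x²) = 4.19×√(0.161² − 0.064²) = 0.619 m/s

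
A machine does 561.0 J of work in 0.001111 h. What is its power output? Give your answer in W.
P = W/t = 561 J / 4 s = 140.3 W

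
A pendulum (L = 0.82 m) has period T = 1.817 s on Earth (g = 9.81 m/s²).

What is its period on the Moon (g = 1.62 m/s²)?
T = 2π√(L/g), so T_moon/T_earth = √(g_earth/g_moon)
T_moon = 2π√(0.82/1.62) = 4.47 s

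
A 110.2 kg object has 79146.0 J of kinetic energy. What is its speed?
KE = ½mv² → v = √(2KE/m) = √(2×79146.0/110.2) = 37.9 m/s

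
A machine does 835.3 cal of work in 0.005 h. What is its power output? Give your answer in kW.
P = W/t = 3495 J / 18 s = 194.2 W = 0.1942 kW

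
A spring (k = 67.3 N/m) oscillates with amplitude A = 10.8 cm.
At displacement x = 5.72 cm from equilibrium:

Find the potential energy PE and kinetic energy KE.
E_total = ½kA² = ½×67.3×(0.108)² = 0.3925 J
PE = ½kx² = ½×67.3×(0.0572)² = 0.1101 J
KE = E_total − PE = 0.2824 J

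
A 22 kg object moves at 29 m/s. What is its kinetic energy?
KE = ½mv² = ½×22×29² = 9251.0 J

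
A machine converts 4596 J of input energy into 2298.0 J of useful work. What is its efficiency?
η = W_out/W_in = 2298.0/4596 = 0.5 = 50.0%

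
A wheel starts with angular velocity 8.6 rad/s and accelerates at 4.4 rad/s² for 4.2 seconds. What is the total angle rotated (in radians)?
θ = ω₀t + ½αt² = 8.6×4.2 + ½×4.4×4.2² = 74.93 rad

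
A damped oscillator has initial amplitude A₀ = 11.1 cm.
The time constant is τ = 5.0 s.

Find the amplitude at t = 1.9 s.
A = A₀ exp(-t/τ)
A = A₀ exp(−t/τ) = 11.1×exp(−1.9/5.0) = 7.591 cm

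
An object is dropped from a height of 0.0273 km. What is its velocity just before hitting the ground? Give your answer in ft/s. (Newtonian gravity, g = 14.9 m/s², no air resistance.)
v = √(2gh) (with unit conversion) = 93.58 ft/s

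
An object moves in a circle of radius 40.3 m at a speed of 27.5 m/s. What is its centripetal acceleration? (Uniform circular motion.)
a_c = v²/r = 27.5²/40.3 = 756.25/40.3 = 18.77 m/s²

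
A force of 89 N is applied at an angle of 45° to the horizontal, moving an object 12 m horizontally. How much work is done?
W = Fd cosθ = 89×12×cos(45°) = 755.19 J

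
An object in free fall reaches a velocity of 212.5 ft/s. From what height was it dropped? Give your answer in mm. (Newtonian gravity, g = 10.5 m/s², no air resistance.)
h = v²/(2g) (with unit conversion) = 199800.0 mm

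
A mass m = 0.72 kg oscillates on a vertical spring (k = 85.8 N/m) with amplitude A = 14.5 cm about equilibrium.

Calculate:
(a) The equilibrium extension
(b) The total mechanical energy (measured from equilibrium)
x_eq = mg/k = 0.72×9.81/85.8 = 0.08232 m = 8.232 cm
E = ½kA² = ½×85.8×(0.145)² = 0.902 J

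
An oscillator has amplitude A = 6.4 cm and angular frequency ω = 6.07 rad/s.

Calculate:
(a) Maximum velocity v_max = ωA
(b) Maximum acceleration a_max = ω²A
v_max = ωA = 6.07×0.064 = 0.3885 m/s
a_max = ω²A = 6.07²×0.064 = 2.358 m/s²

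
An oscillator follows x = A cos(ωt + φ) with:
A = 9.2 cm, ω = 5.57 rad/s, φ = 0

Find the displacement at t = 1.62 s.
x = A cos(ωt + φ) = 9.2×cos(5.57×1.62 + 0) = -8.469 cm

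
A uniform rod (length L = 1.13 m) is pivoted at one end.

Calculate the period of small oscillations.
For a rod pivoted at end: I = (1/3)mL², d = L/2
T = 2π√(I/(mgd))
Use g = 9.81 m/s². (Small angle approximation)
I/m = (1/3)L² = 0.4256 m²; d = L/2 = 0.565 m
T = 2π√(I/(mgd)) = 2π√(0.4256/(9.81×0.565)) = 1.741 s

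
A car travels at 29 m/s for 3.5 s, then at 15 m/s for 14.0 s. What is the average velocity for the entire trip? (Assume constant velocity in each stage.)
d₁ = v₁t₁ = 29 × 3.5 = 101.5 m
d₂ = v₂t₂ = 15 × 14.0 = 210 m
d_total = 311.5 m, t_total = 17.5 s
v_avg = d_total/t_total = 311.5/17.5 = 17.8 m/s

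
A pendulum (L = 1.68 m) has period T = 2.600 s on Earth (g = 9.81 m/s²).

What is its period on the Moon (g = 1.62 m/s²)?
T = 2π√(L/g), so T_moon/T_earth = √(g_earth/g_moon)
T_moon = 2π√(1.68/1.62) = 6.398 s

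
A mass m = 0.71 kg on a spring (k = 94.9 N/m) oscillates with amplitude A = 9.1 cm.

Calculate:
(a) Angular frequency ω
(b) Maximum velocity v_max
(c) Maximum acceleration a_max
ω = √(k/m) = √(94.9/0.71) = 11.56 rad/s
v_max = ωA = 11.56×0.091 = 1.052 m/s
a_max = ω²A = 11.56²×0.091 = 12.16 m/s²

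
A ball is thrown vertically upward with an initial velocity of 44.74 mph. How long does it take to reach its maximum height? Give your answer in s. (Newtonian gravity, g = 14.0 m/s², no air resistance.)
t_up = v₀/g (with unit conversion) = 1.429 s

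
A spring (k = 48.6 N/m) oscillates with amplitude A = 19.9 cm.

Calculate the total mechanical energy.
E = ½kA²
E = ½kA² = ½×48.6×(0.199)² = 0.9623 J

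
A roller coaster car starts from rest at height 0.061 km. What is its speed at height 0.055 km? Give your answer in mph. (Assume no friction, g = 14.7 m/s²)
mgh₁ = ½mv₂² + mgh₂ → v₂ = √(2g(h₁−h₂)) = √(2×14.7×(61−55)) = 13.28 m/s = 29.71 mph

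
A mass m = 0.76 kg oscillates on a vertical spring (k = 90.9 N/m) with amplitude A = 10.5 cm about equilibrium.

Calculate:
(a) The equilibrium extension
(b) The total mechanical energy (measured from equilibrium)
x_eq = mg/k = 0.76×9.81/90.9 = 0.08202 m = 8.202 cm
E = ½kA² = ½×90.9×(0.105)² = 0.5011 J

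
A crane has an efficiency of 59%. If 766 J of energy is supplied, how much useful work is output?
W_out = η × W_in = 0.59 × 766 = 451.94 J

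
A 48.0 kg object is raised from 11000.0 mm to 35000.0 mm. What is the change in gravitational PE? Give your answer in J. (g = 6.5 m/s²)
ΔPE = mg(h₂ − h₁) = 48 kg × 6.5 m/s² × (35 − 11) m = 7488 J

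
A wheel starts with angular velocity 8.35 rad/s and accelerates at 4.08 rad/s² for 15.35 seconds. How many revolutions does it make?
θ = ω₀t + ½αt² = 8.35×15.35 + ½×4.08×15.35² = 608.84 rad
Revolutions = θ/(2π) = 608.84/(2π) = 96.9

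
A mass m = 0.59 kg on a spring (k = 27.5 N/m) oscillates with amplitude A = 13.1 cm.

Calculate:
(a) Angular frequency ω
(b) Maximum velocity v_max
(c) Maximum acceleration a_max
ω = √(k/m) = √(27.5/0.59) = 6.827 rad/s
v_max = ωA = 6.827×0.131 = 0.8944 m/s
a_max = ω²A = 6.827²×0.131 = 6.106 m/s²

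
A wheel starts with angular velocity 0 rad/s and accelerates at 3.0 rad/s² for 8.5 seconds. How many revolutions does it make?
θ = ω₀t + ½αt² = 0×8.5 + ½×3.0×8.5² = 108.38 rad
Revolutions = θ/(2π) = 108.38/(2π) = 17.25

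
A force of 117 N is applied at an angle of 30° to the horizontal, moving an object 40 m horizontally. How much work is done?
W = Fd cosθ = 117×40×cos(30°) = 4053.0 J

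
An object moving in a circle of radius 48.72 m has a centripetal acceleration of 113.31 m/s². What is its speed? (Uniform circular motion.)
v = √(a_c × r) = √(113.31 × 48.72) = 74.3 m/s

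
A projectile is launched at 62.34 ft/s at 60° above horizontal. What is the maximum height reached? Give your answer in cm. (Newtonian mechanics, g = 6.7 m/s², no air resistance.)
H = v₀²sin²(θ)/(2g) (with unit conversion) = 2021.0 cm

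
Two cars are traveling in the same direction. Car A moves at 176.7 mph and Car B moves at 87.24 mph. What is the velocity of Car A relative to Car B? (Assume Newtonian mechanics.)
v_rel = v_A - v_B = 176.7 - 87.24 = 89.46 mph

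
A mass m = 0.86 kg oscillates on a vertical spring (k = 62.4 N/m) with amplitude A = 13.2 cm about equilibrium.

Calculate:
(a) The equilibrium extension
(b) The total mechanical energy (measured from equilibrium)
x_eq = mg/k = 0.86×9.81/62.4 = 0.1352 m = 13.52 cm
E = ½kA² = ½×62.4×(0.132)² = 0.5436 J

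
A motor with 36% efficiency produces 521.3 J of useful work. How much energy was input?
W_in = W_out/η = 521.3/0.36 = 1448.1 J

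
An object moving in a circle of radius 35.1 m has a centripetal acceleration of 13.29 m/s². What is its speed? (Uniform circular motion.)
v = √(a_c × r) = √(13.29 × 35.1) = 21.6 m/s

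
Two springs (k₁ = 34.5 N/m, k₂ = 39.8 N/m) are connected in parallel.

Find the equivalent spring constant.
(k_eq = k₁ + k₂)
k_eq = k₁ + k₂ = 34.5 + 39.8 = 74.3 N/m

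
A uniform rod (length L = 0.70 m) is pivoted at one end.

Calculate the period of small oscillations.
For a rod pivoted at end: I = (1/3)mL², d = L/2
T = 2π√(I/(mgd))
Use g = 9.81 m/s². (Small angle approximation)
I/m = (1/3)L² = 0.1633 m²; d = L/2 = 0.35 m
T = 2π√(I/(mgd)) = 2π√(0.1633/(9.81×0.35)) = 1.37 s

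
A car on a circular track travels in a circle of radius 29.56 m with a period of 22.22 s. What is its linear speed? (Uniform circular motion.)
v = 2πr/T = 2π×29.56/22.22 = 8.36 m/s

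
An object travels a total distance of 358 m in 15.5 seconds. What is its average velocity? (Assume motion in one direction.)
v_avg = Δd / Δt = 358 / 15.5 = 23.1 m/s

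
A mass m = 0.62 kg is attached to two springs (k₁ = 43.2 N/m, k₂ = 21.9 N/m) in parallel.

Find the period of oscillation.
k_eq = k₁+k₂ = 65.1 N/m
T = 2π√(m/k_eq) = 2π√(0.62/65.1) = 0.6132 s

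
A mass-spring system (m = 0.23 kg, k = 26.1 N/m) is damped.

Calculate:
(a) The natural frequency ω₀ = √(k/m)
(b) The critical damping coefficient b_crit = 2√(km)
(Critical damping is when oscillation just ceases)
ω₀ = √(k/m) = √(26.1/0.23) = 10.65 rad/s
b_crit = 2√(km) = 2√(26.1×0.23) = 4.9 kg/s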